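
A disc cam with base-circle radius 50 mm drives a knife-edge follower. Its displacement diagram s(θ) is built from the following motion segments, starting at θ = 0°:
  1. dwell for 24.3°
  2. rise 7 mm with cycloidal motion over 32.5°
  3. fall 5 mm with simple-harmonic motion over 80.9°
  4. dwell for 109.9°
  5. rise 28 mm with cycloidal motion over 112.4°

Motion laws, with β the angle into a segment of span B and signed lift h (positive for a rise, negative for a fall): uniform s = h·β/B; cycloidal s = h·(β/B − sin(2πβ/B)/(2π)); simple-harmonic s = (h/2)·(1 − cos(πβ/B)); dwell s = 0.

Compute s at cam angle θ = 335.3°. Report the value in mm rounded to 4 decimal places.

seg 1 [0°–24.3°] dwell: s stays 0.0000
seg 2 [24.3°–56.8°] cycloidal, h=7: full span → s += 7 → s = 7.0000
seg 3 [56.8°–137.7°] simple-harmonic, h=-5: full span → s += -5 → s = 2.0000
seg 4 [137.7°–247.6°] dwell: s stays 2.0000
seg 5 [247.6°–360°] cycloidal, h=28: θ=335.3° here. β=87.7, B=112.4. 28·(0.7802 − sin(2π·0.7802)/(2π)) = 26.2231 → s = 28.2231

28.2231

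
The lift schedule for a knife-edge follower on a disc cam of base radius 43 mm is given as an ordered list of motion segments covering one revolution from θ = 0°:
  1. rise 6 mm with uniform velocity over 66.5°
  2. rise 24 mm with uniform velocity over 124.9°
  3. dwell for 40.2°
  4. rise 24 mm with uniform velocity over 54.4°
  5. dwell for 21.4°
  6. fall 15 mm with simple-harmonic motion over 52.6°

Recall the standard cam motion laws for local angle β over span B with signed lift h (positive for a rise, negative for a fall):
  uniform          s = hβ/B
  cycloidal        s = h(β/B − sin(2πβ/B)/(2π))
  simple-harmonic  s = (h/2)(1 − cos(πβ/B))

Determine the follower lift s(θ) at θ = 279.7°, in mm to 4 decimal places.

seg 1 [0°–66.5°] uniform, h=6: full span → s += 6 → s = 6.0000
seg 2 [66.5°–191.4°] uniform, h=24: full span → s += 24 → s = 30.0000
seg 3 [191.4°–231.6°] dwell: s stays 30.0000
seg 4 [231.6°–286°] uniform, h=24: θ=279.7° here. β=48.1, B=54.4. 24·48.1/54.4 = 21.2206 → s = 51.2206

51.2206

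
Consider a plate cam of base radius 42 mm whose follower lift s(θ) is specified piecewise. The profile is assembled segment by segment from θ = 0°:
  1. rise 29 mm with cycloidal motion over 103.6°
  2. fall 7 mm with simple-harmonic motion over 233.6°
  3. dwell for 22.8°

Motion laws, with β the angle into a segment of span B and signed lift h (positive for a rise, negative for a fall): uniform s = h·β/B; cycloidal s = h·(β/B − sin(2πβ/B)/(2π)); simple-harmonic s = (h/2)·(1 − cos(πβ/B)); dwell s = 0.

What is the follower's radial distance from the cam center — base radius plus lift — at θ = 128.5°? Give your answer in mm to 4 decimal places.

seg 1 [0°–103.6°] cycloidal, h=29: full span → s += 29 → s = 29.0000
seg 2 [103.6°–337.2°] simple-harmonic, h=-7: θ=128.5° here. β=24.9, B=233.6. -7/2·(1 − cos(π·0.1066)) = -0.1944 → s = 28.8056
radial distance = base radius + s = 42 + 28.8056 = 70.8056

70.8056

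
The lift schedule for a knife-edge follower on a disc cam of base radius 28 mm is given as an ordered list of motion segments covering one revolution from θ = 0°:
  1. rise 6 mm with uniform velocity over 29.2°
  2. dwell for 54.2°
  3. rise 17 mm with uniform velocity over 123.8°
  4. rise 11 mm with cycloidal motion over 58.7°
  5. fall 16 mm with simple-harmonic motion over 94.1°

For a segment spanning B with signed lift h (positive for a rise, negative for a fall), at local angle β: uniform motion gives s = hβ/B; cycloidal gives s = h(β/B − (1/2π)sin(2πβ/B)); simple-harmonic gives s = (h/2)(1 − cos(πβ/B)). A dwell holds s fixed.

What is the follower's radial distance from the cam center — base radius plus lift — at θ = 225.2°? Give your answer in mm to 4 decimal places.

seg 1 [0°–29.2°] uniform, h=6: full span → s += 6 → s = 6.0000
seg 2 [29.2°–83.4°] dwell: s stays 6.0000
seg 3 [83.4°–207.2°] uniform, h=17: full span → s += 17 → s = 23.0000
seg 4 [207.2°–265.9°] cycloidal, h=11: θ=225.2° here. β=18, B=58.7. 11·(0.3066 − sin(2π·0.3066)/(2π)) = 1.7321 → s = 24.7321
radial distance = base radius + s = 28 + 24.7321 = 52.7321

52.7321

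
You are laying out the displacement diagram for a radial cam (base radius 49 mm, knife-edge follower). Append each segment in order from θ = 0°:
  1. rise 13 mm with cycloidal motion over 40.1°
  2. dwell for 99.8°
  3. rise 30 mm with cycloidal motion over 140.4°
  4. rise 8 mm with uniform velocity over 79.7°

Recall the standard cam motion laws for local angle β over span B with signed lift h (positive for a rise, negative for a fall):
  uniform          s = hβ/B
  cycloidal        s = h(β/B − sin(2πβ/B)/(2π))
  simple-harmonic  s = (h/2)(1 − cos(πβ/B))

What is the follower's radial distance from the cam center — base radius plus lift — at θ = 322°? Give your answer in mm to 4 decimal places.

seg 1 [0°–40.1°] cycloidal, h=13: full span → s += 13 → s = 13.0000
seg 2 [40.1°–139.9°] dwell: s stays 13.0000
seg 3 [139.9°–280.3°] cycloidal, h=30: full span → s += 30 → s = 43.0000
seg 4 [280.3°–360°] uniform, h=8: θ=322° here. β=41.7, B=79.7. 8·41.7/79.7 = 4.1857 → s = 47.1857
radial distance = base radius + s = 49 + 47.1857 = 96.1857

96.1857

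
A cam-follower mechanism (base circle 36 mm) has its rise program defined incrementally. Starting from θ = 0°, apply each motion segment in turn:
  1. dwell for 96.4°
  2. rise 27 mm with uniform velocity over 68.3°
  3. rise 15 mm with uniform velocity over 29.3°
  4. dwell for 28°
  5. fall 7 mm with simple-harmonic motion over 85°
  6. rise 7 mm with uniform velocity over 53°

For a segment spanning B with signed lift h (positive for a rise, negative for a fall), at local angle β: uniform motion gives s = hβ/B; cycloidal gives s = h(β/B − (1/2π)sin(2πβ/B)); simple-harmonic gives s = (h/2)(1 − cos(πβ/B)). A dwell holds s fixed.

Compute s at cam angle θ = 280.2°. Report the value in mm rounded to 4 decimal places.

seg 1 [0°–96.4°] dwell: s stays 0.0000
seg 2 [96.4°–164.7°] uniform, h=27: full span → s += 27 → s = 27.0000
seg 3 [164.7°–194°] uniform, h=15: full span → s += 15 → s = 42.0000
seg 4 [194°–222°] dwell: s stays 42.0000
seg 5 [222°–307°] simple-harmonic, h=-7: θ=280.2° here. β=58.2, B=85. -7/2·(1 − cos(π·0.6847)) = -5.4189 → s = 36.5811

36.5811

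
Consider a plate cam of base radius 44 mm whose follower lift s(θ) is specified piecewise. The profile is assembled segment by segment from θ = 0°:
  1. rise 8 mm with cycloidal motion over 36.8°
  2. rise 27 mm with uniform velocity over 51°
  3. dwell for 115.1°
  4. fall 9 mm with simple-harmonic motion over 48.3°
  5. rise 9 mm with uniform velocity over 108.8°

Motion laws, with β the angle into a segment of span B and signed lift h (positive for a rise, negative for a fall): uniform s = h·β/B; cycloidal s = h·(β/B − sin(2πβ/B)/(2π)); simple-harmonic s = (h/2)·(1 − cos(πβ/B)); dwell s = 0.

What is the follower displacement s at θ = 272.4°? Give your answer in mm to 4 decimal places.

seg 1 [0°–36.8°] cycloidal, h=8: full span → s += 8 → s = 8.0000
seg 2 [36.8°–87.8°] uniform, h=27: full span → s += 27 → s = 35.0000
seg 3 [87.8°–202.9°] dwell: s stays 35.0000
seg 4 [202.9°–251.2°] simple-harmonic, h=-9: full span → s += -9 → s = 26.0000
seg 5 [251.2°–360°] uniform, h=9: θ=272.4° here. β=21.2, B=108.8. 9·21.2/108.8 = 1.7537 → s = 27.7537

27.7537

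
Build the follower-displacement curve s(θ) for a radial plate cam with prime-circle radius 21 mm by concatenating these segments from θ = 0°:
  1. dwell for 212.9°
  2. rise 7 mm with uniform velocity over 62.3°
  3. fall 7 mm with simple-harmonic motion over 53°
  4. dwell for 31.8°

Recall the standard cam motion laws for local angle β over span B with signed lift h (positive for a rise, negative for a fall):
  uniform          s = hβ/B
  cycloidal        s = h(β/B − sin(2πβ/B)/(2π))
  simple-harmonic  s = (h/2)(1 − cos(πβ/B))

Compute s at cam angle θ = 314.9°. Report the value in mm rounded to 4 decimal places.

seg 1 [0°–212.9°] dwell: s stays 0.0000
seg 2 [212.9°–275.2°] uniform, h=7: full span → s += 7 → s = 7.0000
seg 3 [275.2°–328.2°] simple-harmonic, h=-7: θ=314.9° here. β=39.7, B=53. -7/2·(1 − cos(π·0.7491)) = -5.9675 → s = 1.0325

1.0325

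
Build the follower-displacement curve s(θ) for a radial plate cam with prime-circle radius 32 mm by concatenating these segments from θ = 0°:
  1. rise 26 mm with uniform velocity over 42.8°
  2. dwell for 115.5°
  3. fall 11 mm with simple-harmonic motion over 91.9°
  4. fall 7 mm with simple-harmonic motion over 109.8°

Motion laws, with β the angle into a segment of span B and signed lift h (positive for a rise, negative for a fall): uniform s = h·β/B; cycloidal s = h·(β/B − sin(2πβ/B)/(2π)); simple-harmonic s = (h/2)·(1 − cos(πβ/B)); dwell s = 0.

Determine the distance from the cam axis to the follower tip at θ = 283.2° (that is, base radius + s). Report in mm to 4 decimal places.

seg 1 [0°–42.8°] uniform, h=26: full span → s += 26 → s = 26.0000
seg 2 [42.8°–158.3°] dwell: s stays 26.0000
seg 3 [158.3°–250.2°] simple-harmonic, h=-11: full span → s += -11 → s = 15.0000
seg 4 [250.2°–360°] simple-harmonic, h=-7: θ=283.2° here. β=33, B=109.8. -7/2·(1 − cos(π·0.3005)) = -1.4476 → s = 13.5524
radial distance = base radius + s = 32 + 13.5524 = 45.5524

45.5524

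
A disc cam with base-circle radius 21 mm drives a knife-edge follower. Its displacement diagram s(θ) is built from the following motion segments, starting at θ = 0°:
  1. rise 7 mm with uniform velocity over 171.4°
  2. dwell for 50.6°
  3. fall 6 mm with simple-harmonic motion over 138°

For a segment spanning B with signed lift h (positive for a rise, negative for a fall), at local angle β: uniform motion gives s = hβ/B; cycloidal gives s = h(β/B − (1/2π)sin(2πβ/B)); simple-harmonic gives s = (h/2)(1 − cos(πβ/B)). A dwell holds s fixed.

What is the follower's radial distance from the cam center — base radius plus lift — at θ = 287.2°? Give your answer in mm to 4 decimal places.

seg 1 [0°–171.4°] uniform, h=7: full span → s += 7 → s = 7.0000
seg 2 [171.4°–222°] dwell: s stays 7.0000
seg 3 [222°–360°] simple-harmonic, h=-6: θ=287.2° here. β=65.2, B=138. -6/2·(1 − cos(π·0.4725)) = -2.7408 → s = 4.2592
radial distance = base radius + s = 21 + 4.2592 = 25.2592

25.2592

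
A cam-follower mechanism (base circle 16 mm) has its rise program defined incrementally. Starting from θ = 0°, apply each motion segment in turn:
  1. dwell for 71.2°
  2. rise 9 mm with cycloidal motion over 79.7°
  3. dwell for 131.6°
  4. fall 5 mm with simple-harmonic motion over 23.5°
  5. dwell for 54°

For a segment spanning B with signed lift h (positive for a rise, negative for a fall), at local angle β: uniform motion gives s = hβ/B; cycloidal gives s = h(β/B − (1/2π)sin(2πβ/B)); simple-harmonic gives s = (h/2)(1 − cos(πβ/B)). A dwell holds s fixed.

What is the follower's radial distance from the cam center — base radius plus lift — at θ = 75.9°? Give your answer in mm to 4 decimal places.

seg 1 [0°–71.2°] dwell: s stays 0.0000
seg 2 [71.2°–150.9°] cycloidal, h=9: θ=75.9° here. β=4.7, B=79.7. 9·(0.0590 − sin(2π·0.0590)/(2π)) = 0.0121 → s = 0.0121
radial distance = base radius + s = 16 + 0.0121 = 16.0121

16.0121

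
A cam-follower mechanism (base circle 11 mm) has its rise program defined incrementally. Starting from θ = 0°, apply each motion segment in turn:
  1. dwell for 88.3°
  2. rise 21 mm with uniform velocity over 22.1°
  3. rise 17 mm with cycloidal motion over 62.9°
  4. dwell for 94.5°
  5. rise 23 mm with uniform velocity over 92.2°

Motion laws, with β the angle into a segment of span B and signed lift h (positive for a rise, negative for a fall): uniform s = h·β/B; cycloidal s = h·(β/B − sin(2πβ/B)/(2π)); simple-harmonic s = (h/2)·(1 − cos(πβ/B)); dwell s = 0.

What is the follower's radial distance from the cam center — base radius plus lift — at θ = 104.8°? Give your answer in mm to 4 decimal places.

seg 1 [0°–88.3°] dwell: s stays 0.0000
seg 2 [88.3°–110.4°] uniform, h=21: θ=104.8° here. β=16.5, B=22.1. 21·16.5/22.1 = 15.6787 → s = 15.6787
radial distance = base radius + s = 11 + 15.6787 = 26.6787

26.6787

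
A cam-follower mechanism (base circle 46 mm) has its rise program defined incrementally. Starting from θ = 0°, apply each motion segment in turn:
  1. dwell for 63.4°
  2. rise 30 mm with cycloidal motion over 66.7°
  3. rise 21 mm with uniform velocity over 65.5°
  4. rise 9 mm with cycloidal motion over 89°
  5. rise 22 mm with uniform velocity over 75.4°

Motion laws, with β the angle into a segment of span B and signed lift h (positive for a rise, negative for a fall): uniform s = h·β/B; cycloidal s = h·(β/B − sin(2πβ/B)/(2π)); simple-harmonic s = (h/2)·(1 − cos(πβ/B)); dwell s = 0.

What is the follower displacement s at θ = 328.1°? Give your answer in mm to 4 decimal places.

seg 1 [0°–63.4°] dwell: s stays 0.0000
seg 2 [63.4°–130.1°] cycloidal, h=30: full span → s += 30 → s = 30.0000
seg 3 [130.1°–195.6°] uniform, h=21: full span → s += 21 → s = 51.0000
seg 4 [195.6°–284.6°] cycloidal, h=9: full span → s += 9 → s = 60.0000
seg 5 [284.6°–360°] uniform, h=22: θ=328.1° here. β=43.5, B=75.4. 22·43.5/75.4 = 12.6923 → s = 72.6923

72.6923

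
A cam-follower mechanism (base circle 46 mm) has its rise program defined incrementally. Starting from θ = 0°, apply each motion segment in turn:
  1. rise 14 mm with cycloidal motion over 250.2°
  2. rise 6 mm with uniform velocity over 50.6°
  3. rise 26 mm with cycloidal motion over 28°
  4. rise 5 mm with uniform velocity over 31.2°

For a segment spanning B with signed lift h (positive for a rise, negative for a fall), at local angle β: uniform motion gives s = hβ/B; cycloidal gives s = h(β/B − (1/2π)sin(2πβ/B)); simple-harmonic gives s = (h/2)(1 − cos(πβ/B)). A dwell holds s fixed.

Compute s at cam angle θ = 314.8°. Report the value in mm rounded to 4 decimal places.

seg 1 [0°–250.2°] cycloidal, h=14: full span → s += 14 → s = 14.0000
seg 2 [250.2°–300.8°] uniform, h=6: full span → s += 6 → s = 20.0000
seg 3 [300.8°–328.8°] cycloidal, h=26: θ=314.8° here. β=14, B=28. 26·(0.5000 − sin(2π·0.5000)/(2π)) = 13.0000 → s = 33.0000

33.0000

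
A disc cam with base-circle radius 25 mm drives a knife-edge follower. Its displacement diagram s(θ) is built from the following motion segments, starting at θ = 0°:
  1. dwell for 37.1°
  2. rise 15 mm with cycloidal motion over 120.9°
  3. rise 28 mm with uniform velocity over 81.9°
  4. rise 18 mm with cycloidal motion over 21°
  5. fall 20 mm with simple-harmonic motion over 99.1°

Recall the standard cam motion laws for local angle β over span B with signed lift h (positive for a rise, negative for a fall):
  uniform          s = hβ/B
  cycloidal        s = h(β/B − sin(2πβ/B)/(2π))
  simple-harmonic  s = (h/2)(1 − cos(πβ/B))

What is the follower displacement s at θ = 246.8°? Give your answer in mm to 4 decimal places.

seg 1 [0°–37.1°] dwell: s stays 0.0000
seg 2 [37.1°–158°] cycloidal, h=15: full span → s += 15 → s = 15.0000
seg 3 [158°–239.9°] uniform, h=28: full span → s += 28 → s = 43.0000
seg 4 [239.9°–260.9°] cycloidal, h=18: θ=246.8° here. β=6.9, B=21. 18·(0.3286 − sin(2π·0.3286)/(2π)) = 3.3916 → s = 46.3916

46.3916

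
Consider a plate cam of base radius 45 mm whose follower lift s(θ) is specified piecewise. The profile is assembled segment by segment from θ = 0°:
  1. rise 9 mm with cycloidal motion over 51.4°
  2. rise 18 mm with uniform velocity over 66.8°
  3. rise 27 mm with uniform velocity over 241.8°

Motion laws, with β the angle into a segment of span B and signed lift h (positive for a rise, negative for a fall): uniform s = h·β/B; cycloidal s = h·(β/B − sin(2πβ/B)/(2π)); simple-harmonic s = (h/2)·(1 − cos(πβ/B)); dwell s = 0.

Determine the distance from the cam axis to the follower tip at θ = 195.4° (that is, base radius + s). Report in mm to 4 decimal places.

seg 1 [0°–51.4°] cycloidal, h=9: full span → s += 9 → s = 9.0000
seg 2 [51.4°–118.2°] uniform, h=18: full span → s += 18 → s = 27.0000
seg 3 [118.2°–360°] uniform, h=27: θ=195.4° here. β=77.2, B=241.8. 27·77.2/241.8 = 8.6203 → s = 35.6203
radial distance = base radius + s = 45 + 35.6203 = 80.6203

80.6203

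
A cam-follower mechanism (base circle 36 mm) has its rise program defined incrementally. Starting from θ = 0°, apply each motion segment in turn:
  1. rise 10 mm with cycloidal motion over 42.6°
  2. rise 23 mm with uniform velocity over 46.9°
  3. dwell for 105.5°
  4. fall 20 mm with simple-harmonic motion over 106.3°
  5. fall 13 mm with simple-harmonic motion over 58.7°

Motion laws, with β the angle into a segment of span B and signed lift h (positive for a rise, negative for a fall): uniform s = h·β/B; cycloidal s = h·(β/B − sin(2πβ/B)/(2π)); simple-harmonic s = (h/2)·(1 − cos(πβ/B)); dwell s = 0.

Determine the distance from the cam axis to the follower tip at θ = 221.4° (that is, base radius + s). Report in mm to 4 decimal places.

seg 1 [0°–42.6°] cycloidal, h=10: full span → s += 10 → s = 10.0000
seg 2 [42.6°–89.5°] uniform, h=23: full span → s += 23 → s = 33.0000
seg 3 [89.5°–195°] dwell: s stays 33.0000
seg 4 [195°–301.3°] simple-harmonic, h=-20: θ=221.4° here. β=26.4, B=106.3. -20/2·(1 − cos(π·0.2484)) = -2.8925 → s = 30.1075
radial distance = base radius + s = 36 + 30.1075 = 66.1075

66.1075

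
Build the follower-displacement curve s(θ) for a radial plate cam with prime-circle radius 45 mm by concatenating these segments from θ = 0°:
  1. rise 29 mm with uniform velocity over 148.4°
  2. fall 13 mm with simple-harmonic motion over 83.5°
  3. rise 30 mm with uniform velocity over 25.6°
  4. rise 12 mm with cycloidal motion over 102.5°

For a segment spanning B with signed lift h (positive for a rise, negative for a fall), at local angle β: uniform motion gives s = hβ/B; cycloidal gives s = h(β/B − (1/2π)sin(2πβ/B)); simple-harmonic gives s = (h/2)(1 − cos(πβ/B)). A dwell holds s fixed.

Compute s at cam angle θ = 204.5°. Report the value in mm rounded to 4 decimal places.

seg 1 [0°–148.4°] uniform, h=29: full span → s += 29 → s = 29.0000
seg 2 [148.4°–231.9°] simple-harmonic, h=-13: θ=204.5° here. β=56.1, B=83.5. -13/2·(1 − cos(π·0.6719)) = -9.8413 → s = 19.1587

19.1587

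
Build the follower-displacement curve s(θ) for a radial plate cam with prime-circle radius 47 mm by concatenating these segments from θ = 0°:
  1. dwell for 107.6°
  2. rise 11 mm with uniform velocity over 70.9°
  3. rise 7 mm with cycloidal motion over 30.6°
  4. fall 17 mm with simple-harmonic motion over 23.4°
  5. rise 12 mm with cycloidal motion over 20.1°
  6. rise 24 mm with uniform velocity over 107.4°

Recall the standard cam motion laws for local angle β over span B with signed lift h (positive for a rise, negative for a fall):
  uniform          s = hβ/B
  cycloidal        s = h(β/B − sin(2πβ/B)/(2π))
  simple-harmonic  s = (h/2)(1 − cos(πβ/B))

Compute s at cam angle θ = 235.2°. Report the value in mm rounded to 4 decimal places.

seg 1 [0°–107.6°] dwell: s stays 0.0000
seg 2 [107.6°–178.5°] uniform, h=11: full span → s += 11 → s = 11.0000
seg 3 [178.5°–209.1°] cycloidal, h=7: full span → s += 7 → s = 18.0000
seg 4 [209.1°–232.5°] simple-harmonic, h=-17: full span → s += -17 → s = 1.0000
seg 5 [232.5°–252.6°] cycloidal, h=12: θ=235.2° here. β=2.7, B=20.1. 12·(0.1343 − sin(2π·0.1343)/(2π)) = 0.1847 → s = 1.1847

1.1847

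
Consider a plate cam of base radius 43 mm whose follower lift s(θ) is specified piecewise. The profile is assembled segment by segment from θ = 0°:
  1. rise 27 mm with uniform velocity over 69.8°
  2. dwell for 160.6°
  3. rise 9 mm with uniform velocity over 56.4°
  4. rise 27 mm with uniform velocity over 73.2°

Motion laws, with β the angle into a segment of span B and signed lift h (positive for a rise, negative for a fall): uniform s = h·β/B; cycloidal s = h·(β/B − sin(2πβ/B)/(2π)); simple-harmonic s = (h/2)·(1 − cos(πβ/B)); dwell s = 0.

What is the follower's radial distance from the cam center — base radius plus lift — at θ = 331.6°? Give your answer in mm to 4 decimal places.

seg 1 [0°–69.8°] uniform, h=27: full span → s += 27 → s = 27.0000
seg 2 [69.8°–230.4°] dwell: s stays 27.0000
seg 3 [230.4°–286.8°] uniform, h=9: full span → s += 9 → s = 36.0000
seg 4 [286.8°–360°] uniform, h=27: θ=331.6° here. β=44.8, B=73.2. 27·44.8/73.2 = 16.5246 → s = 52.5246
radial distance = base radius + s = 43 + 52.5246 = 95.5246

95.5246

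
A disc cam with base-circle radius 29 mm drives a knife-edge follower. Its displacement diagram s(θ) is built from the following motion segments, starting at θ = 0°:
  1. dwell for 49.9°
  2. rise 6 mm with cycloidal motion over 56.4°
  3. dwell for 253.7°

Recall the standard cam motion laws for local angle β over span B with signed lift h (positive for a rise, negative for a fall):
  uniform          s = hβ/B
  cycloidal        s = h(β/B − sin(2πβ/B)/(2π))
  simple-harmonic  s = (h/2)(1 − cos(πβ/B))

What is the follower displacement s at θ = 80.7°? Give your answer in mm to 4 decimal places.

seg 1 [0°–49.9°] dwell: s stays 0.0000
seg 2 [49.9°–106.3°] cycloidal, h=6: θ=80.7° here. β=30.8, B=56.4. 6·(0.5461 − sin(2π·0.5461)/(2π)) = 3.5493 → s = 3.5493

3.5493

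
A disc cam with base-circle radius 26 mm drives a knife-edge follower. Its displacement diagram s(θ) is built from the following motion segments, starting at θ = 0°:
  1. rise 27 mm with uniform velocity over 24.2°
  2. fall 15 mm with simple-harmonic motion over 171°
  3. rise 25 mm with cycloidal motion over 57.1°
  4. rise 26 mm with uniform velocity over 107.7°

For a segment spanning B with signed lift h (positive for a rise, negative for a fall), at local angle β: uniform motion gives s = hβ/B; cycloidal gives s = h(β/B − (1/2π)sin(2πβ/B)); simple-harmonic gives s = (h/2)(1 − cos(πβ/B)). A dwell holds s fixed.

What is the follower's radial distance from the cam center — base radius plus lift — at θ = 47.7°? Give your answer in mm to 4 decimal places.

seg 1 [0°–24.2°] uniform, h=27: full span → s += 27 → s = 27.0000
seg 2 [24.2°–195.2°] simple-harmonic, h=-15: θ=47.7° here. β=23.5, B=171. -15/2·(1 − cos(π·0.1374)) = -0.6882 → s = 26.3118
radial distance = base radius + s = 26 + 26.3118 = 52.3118

52.3118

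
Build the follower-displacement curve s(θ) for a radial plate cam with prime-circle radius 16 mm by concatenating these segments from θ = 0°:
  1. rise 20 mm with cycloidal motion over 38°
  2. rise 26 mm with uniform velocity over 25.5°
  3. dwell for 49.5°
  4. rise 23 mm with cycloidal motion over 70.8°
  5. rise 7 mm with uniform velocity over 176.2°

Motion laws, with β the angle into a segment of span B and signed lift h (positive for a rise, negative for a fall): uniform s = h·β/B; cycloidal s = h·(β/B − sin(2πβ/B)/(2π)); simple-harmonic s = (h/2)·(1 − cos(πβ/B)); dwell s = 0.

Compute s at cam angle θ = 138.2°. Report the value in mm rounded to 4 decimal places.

seg 1 [0°–38°] cycloidal, h=20: full span → s += 20 → s = 20.0000
seg 2 [38°–63.5°] uniform, h=26: full span → s += 26 → s = 46.0000
seg 3 [63.5°–113°] dwell: s stays 46.0000
seg 4 [113°–183.8°] cycloidal, h=23: θ=138.2° here. β=25.2, B=70.8. 23·(0.3559 − sin(2π·0.3559)/(2π)) = 5.3072 → s = 51.3072

51.3072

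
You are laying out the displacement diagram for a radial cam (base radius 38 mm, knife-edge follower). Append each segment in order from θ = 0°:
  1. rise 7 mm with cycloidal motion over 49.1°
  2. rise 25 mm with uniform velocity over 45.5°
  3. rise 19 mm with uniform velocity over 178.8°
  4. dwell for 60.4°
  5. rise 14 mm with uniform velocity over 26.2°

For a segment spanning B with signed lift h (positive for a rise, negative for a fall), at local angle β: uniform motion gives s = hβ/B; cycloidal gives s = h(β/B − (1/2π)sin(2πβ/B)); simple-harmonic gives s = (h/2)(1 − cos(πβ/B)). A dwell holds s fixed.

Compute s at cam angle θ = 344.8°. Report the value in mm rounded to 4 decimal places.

seg 1 [0°–49.1°] cycloidal, h=7: full span → s += 7 → s = 7.0000
seg 2 [49.1°–94.6°] uniform, h=25: full span → s += 25 → s = 32.0000
seg 3 [94.6°–273.4°] uniform, h=19: full span → s += 19 → s = 51.0000
seg 4 [273.4°–333.8°] dwell: s stays 51.0000
seg 5 [333.8°–360°] uniform, h=14: θ=344.8° here. β=11, B=26.2. 14·11/26.2 = 5.8779 → s = 56.8779

56.8779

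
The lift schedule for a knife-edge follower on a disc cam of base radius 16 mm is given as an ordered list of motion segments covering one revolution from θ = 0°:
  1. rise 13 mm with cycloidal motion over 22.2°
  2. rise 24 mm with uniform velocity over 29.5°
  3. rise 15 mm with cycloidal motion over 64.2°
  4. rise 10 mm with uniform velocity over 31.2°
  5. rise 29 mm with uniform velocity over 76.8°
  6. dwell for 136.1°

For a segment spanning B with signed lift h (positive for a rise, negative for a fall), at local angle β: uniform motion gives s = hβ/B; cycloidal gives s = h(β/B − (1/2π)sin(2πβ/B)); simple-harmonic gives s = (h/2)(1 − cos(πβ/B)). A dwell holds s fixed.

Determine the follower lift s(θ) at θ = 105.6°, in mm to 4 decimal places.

seg 1 [0°–22.2°] cycloidal, h=13: full span → s += 13 → s = 13.0000
seg 2 [22.2°–51.7°] uniform, h=24: full span → s += 24 → s = 37.0000
seg 3 [51.7°–115.9°] cycloidal, h=15: θ=105.6° here. β=53.9, B=64.2. 15·(0.8396 − sin(2π·0.8396)/(2π)) = 14.6126 → s = 51.6126

51.6126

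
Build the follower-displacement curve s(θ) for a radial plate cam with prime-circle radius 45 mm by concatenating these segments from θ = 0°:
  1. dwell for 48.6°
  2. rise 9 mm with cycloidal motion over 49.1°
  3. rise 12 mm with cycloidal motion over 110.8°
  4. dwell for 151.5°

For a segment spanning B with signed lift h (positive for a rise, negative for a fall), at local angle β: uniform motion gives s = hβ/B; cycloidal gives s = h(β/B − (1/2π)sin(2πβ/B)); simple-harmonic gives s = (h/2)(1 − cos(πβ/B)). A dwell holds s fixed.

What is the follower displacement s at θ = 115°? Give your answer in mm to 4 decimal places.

seg 1 [0°–48.6°] dwell: s stays 0.0000
seg 2 [48.6°–97.7°] cycloidal, h=9: full span → s += 9 → s = 9.0000
seg 3 [97.7°–208.5°] cycloidal, h=12: θ=115° here. β=17.3, B=110.8. 12·(0.1561 − sin(2π·0.1561)/(2π)) = 0.2864 → s = 9.2864

9.2864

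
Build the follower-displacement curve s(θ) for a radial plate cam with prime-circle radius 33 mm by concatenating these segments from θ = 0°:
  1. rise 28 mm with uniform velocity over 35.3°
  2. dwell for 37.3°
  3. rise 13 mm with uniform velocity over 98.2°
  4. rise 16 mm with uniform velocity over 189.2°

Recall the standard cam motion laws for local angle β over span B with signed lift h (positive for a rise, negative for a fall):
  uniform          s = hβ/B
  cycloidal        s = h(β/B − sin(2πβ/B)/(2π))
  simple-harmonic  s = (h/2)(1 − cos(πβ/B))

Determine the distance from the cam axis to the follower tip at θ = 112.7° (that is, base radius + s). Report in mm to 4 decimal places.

seg 1 [0°–35.3°] uniform, h=28: full span → s += 28 → s = 28.0000
seg 2 [35.3°–72.6°] dwell: s stays 28.0000
seg 3 [72.6°–170.8°] uniform, h=13: θ=112.7° here. β=40.1, B=98.2. 13·40.1/98.2 = 5.3086 → s = 33.3086
radial distance = base radius + s = 33 + 33.3086 = 66.3086

66.3086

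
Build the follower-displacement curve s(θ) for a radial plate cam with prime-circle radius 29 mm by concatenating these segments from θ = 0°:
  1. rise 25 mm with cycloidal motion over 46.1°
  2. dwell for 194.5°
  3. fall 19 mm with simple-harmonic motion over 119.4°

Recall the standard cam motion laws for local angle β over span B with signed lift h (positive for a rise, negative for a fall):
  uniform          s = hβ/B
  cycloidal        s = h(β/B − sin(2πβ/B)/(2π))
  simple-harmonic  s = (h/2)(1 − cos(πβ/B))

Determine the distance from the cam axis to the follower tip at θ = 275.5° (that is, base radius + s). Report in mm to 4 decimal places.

seg 1 [0°–46.1°] cycloidal, h=25: full span → s += 25 → s = 25.0000
seg 2 [46.1°–240.6°] dwell: s stays 25.0000
seg 3 [240.6°–360°] simple-harmonic, h=-19: θ=275.5° here. β=34.9, B=119.4. -19/2·(1 − cos(π·0.2923)) = -3.7317 → s = 21.2683
radial distance = base radius + s = 29 + 21.2683 = 50.2683

50.2683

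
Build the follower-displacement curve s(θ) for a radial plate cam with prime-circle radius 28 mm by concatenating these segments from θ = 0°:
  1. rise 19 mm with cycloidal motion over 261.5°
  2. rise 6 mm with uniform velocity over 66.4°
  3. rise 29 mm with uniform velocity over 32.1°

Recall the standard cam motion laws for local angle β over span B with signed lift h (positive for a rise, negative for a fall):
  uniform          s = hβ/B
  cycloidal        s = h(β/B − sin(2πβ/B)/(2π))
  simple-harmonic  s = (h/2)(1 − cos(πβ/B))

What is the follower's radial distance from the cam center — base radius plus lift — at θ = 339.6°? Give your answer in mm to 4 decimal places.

seg 1 [0°–261.5°] cycloidal, h=19: full span → s += 19 → s = 19.0000
seg 2 [261.5°–327.9°] uniform, h=6: full span → s += 6 → s = 25.0000
seg 3 [327.9°–360°] uniform, h=29: θ=339.6° here. β=11.7, B=32.1. 29·11.7/32.1 = 10.5701 → s = 35.5701
radial distance = base radius + s = 28 + 35.5701 = 63.5701

63.5701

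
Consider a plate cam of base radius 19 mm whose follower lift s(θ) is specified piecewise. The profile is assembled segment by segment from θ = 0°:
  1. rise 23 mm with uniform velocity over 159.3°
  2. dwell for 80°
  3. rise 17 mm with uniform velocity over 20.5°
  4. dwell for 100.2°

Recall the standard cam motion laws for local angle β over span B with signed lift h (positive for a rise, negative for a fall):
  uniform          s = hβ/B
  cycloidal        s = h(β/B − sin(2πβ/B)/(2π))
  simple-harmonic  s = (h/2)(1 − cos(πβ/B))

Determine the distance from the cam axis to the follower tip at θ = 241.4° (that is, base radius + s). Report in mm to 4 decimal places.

seg 1 [0°–159.3°] uniform, h=23: full span → s += 23 → s = 23.0000
seg 2 [159.3°–239.3°] dwell: s stays 23.0000
seg 3 [239.3°–259.8°] uniform, h=17: θ=241.4° here. β=2.1, B=20.5. 17·2.1/20.5 = 1.7415 → s = 24.7415
radial distance = base radius + s = 19 + 24.7415 = 43.7415

43.7415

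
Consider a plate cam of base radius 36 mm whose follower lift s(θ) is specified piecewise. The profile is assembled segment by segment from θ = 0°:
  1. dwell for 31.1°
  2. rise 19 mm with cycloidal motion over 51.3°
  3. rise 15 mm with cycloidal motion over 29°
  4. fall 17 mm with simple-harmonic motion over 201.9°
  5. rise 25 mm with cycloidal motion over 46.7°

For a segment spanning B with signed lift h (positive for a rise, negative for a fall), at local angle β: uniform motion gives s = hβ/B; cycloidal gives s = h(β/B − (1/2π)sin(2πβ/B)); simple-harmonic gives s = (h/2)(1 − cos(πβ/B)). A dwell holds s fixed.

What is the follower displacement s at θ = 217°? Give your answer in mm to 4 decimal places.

seg 1 [0°–31.1°] dwell: s stays 0.0000
seg 2 [31.1°–82.4°] cycloidal, h=19: full span → s += 19 → s = 19.0000
seg 3 [82.4°–111.4°] cycloidal, h=15: full span → s += 15 → s = 34.0000
seg 4 [111.4°–313.3°] simple-harmonic, h=-17: θ=217° here. β=105.6, B=201.9. -17/2·(1 − cos(π·0.5230)) = -9.1145 → s = 24.8855

24.8855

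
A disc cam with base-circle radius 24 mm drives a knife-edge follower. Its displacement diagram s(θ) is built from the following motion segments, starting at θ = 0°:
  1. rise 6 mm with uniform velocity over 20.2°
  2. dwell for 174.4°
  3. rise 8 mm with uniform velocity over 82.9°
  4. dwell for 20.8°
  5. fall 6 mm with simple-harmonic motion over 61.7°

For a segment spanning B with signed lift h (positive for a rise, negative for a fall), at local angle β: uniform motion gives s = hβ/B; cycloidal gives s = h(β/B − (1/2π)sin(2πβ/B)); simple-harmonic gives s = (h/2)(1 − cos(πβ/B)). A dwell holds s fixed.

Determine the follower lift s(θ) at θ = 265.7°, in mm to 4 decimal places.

seg 1 [0°–20.2°] uniform, h=6: full span → s += 6 → s = 6.0000
seg 2 [20.2°–194.6°] dwell: s stays 6.0000
seg 3 [194.6°–277.5°] uniform, h=8: θ=265.7° here. β=71.1, B=82.9. 8·71.1/82.9 = 6.8613 → s = 12.8613

12.8613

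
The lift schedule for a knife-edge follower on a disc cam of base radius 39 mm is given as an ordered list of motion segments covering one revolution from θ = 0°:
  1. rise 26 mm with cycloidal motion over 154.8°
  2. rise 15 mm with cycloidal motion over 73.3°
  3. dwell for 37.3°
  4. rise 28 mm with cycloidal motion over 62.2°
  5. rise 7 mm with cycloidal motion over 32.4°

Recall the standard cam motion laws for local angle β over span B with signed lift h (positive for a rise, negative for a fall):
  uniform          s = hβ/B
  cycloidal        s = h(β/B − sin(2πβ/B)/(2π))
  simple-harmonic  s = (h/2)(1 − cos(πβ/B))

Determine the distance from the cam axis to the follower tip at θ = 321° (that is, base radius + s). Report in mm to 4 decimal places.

seg 1 [0°–154.8°] cycloidal, h=26: full span → s += 26 → s = 26.0000
seg 2 [154.8°–228.1°] cycloidal, h=15: full span → s += 15 → s = 41.0000
seg 3 [228.1°–265.4°] dwell: s stays 41.0000
seg 4 [265.4°–327.6°] cycloidal, h=28: θ=321° here. β=55.6, B=62.2. 28·(0.8939 − sin(2π·0.8939)/(2π)) = 27.7847 → s = 68.7847
radial distance = base radius + s = 39 + 68.7847 = 107.7847

107.7847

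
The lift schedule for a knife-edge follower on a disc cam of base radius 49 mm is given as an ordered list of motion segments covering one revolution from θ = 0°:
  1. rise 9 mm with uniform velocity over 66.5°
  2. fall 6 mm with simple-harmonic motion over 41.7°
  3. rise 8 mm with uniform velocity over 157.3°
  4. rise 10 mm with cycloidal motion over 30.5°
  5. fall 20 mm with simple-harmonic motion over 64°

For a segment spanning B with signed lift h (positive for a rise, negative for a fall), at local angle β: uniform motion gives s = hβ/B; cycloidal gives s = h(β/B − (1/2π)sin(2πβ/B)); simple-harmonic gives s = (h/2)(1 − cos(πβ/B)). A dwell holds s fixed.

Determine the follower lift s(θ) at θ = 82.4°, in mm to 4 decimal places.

seg 1 [0°–66.5°] uniform, h=9: full span → s += 9 → s = 9.0000
seg 2 [66.5°–108.2°] simple-harmonic, h=-6: θ=82.4° here. β=15.9, B=41.7. -6/2·(1 − cos(π·0.3813)) = -1.9070 → s = 7.0930

7.0930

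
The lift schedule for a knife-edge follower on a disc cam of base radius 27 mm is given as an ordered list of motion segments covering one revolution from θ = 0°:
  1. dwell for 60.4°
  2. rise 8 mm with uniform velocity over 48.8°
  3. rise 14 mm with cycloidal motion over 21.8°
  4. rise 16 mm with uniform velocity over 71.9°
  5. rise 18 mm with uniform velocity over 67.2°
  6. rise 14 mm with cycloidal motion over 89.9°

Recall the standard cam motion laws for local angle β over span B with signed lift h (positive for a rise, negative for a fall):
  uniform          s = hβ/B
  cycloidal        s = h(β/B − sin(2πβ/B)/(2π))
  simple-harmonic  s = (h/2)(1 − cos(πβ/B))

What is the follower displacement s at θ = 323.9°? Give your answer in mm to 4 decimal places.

seg 1 [0°–60.4°] dwell: s stays 0.0000
seg 2 [60.4°–109.2°] uniform, h=8: full span → s += 8 → s = 8.0000
seg 3 [109.2°–131°] cycloidal, h=14: full span → s += 14 → s = 22.0000
seg 4 [131°–202.9°] uniform, h=16: full span → s += 16 → s = 38.0000
seg 5 [202.9°–270.1°] uniform, h=18: full span → s += 18 → s = 56.0000
seg 6 [270.1°–360°] cycloidal, h=14: θ=323.9° here. β=53.8, B=89.9. 14·(0.5984 − sin(2π·0.5984)/(2π)) = 9.6702 → s = 65.6702

65.6702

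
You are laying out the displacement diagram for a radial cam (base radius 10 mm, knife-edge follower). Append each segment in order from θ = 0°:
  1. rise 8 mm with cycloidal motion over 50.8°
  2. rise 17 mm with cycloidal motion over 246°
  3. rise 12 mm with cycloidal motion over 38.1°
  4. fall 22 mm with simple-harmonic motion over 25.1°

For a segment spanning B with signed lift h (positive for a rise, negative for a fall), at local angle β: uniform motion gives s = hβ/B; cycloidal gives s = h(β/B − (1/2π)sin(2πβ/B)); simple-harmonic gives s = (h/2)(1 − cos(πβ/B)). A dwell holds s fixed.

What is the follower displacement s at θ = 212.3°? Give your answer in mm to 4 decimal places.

seg 1 [0°–50.8°] cycloidal, h=8: full span → s += 8 → s = 8.0000
seg 2 [50.8°–296.8°] cycloidal, h=17: θ=212.3° here. β=161.5, B=246. 17·(0.6565 − sin(2π·0.6565)/(2π)) = 13.4126 → s = 21.4126

21.4126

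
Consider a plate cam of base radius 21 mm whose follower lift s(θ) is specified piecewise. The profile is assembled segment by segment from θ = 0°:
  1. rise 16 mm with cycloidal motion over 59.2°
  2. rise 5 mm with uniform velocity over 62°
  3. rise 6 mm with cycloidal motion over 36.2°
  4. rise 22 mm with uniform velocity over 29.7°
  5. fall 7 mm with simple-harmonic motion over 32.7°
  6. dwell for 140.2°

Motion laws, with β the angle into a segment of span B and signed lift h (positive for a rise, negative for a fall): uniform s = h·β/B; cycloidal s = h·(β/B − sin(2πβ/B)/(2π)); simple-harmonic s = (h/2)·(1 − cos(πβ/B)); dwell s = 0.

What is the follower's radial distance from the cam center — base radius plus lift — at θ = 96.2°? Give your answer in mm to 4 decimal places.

seg 1 [0°–59.2°] cycloidal, h=16: full span → s += 16 → s = 16.0000
seg 2 [59.2°–121.2°] uniform, h=5: θ=96.2° here. β=37, B=62. 5·37/62 = 2.9839 → s = 18.9839
radial distance = base radius + s = 21 + 18.9839 = 39.9839

39.9839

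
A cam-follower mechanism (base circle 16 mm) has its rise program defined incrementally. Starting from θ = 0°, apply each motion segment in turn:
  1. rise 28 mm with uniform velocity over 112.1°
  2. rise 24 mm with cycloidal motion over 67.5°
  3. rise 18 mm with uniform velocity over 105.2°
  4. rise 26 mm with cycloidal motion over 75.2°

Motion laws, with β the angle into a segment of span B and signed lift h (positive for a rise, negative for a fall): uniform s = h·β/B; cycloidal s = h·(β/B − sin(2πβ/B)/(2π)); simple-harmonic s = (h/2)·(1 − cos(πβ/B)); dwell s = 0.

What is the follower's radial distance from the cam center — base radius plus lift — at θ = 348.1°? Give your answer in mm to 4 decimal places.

seg 1 [0°–112.1°] uniform, h=28: full span → s += 28 → s = 28.0000
seg 2 [112.1°–179.6°] cycloidal, h=24: full span → s += 24 → s = 52.0000
seg 3 [179.6°–284.8°] uniform, h=18: full span → s += 18 → s = 70.0000
seg 4 [284.8°–360°] cycloidal, h=26: θ=348.1° here. β=63.3, B=75.2. 26·(0.8418 − sin(2π·0.8418)/(2π)) = 25.3548 → s = 95.3548
radial distance = base radius + s = 16 + 95.3548 = 111.3548

111.3548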